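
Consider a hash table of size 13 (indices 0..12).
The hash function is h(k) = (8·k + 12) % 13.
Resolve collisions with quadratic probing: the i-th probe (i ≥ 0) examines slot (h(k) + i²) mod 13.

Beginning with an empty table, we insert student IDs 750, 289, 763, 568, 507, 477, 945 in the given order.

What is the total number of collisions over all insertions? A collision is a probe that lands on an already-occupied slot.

Insert 750: h=6, slot 6 empty -> index 6.
Insert 289: h=10, slot 10 empty -> index 10.
Insert 763: h=6, slot 6 occupied -> index 7.
Insert 568: h=6, slots 6,7,10 occupied -> index 2.
Insert 507: h=12, slot 12 empty -> index 12.
Insert 477: h=6, slots 6,7,10,2 occupied -> index 9.
Insert 945: h=6, slots 6,7,10,2,9 occupied -> index 5.
Table: [—, —, 568, —, —, 945, 750, 763, —, 477, 289, —, 507]

13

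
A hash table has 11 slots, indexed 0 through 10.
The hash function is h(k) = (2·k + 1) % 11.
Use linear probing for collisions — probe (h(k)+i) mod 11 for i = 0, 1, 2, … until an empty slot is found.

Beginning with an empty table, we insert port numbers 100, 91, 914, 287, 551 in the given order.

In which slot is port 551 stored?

100: h=3 -> slot 3
91: h=7 -> slot 7
914: h=3, probe 3,4 -> slot 4
287: h=3, probe 3,4,5 -> slot 5
551: h=3, probe 3,4,5,6 -> slot 6
Table: [-, -, -, 100, 914, 287, 551, 91, -, -, -]

6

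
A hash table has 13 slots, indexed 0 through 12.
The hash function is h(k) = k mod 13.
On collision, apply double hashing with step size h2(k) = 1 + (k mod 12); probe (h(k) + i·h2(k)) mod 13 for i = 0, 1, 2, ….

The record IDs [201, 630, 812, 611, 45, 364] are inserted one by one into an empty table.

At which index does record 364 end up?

5

201: h=6 → slot 6
630: h=6, h2=7, probe 6,0 → slot 0
812: h=6, h2=9, probe 6,2 → slot 2
611: h=0, h2=12, probe 0,12 → slot 12
45: h=6, h2=10, probe 6,3 → slot 3
364: h=0, h2=5, probe 0,5 → slot 5
Table: [630, —, 812, 45, —, 364, 201, —, —, —, —, —, 611]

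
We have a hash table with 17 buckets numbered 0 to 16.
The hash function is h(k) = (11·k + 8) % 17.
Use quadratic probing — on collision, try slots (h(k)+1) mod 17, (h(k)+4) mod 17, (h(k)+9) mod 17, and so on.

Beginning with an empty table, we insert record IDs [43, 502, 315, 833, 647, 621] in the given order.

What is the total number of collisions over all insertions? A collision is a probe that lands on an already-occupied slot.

43 hashes to 5; slot 5 is free -> place at 5.
502 hashes to 5; 5 taken -> place at 6.
315 hashes to 5; 5,6 taken -> place at 9.
833 hashes to 8; slot 8 is free -> place at 8.
647 hashes to 2; slot 2 is free -> place at 2.
621 hashes to 5; 5,6,9 taken -> place at 14.
Table: [., ., 647, ., ., 43, 502, ., 833, 315, ., ., ., ., 621, ., .]

6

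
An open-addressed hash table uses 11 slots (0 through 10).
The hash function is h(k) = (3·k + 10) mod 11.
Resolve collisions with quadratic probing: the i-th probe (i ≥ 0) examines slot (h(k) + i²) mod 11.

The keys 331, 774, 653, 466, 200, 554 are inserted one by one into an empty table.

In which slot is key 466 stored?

4

Insert 331: h=2, slot 2 empty → index 2.
Insert 774: h=0, slot 0 empty → index 0.
Insert 653: h=0, slot 0 occupied → index 1.
Insert 466: h=0, slots 0,1 occupied → index 4.
Insert 200: h=5, slot 5 empty → index 5.
Insert 554: h=0, slots 0,1,4 occupied → index 9.
Table: [774, 653, 331, —, 466, 200, —, —, —, 554, —]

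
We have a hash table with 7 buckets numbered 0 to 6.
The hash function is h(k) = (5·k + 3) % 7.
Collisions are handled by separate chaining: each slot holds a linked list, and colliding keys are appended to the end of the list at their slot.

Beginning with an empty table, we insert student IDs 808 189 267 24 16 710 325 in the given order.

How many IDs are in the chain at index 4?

808 → bucket 4
189 → bucket 3
267 → bucket 1
24 → bucket 4 (collision)
16 → bucket 6
710 → bucket 4 (collision)
325 → bucket 4 (collision)
Final buckets:
0: _
1: 267
2: _
3: 189
4: 808 -> 24 -> 710 -> 325
5: _
6: 16

4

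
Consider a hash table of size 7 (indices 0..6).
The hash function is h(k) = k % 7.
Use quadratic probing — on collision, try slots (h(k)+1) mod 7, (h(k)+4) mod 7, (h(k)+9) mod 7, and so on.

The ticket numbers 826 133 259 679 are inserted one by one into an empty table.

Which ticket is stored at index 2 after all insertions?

Insert 826: h=0, slot 0 empty => index 0.
Insert 133: h=0, slot 0 occupied => index 1.
Insert 259: h=0, slots 0,1 occupied => index 4.
Insert 679: h=0, slots 0,1,4 occupied => index 2.
Table: [826, 133, 679, ∅, 259, ∅, ∅]

679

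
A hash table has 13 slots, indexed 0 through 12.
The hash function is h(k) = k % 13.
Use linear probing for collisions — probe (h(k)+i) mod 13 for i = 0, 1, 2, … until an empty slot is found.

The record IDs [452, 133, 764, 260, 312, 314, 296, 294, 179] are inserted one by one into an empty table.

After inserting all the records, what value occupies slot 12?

452: h=10 => slot 10
133: h=3 => slot 3
764: h=10, probe 10,11 => slot 11
260: h=0 => slot 0
312: h=0, probe 0,1 => slot 1
314: h=2 => slot 2
296: h=10, probe 10,11,12 => slot 12
294: h=8 => slot 8
179: h=10, probe 10,11,12,0,1,2,3,4 => slot 4
Table: [260, 312, 314, 133, 179, ., ., ., 294, ., 452, 764, 296]

296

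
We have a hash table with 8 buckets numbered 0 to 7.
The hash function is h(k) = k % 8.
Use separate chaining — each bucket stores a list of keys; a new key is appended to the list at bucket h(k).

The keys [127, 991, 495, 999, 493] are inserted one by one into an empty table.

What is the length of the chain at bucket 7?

Insert 127: h=7, bucket 7 empty → new chain.
Insert 991: h=7, bucket 7 nonempty → append to chain.
Insert 495: h=7, bucket 7 nonempty → append to chain.
Insert 999: h=7, bucket 7 nonempty → append to chain.
Insert 493: h=5, bucket 5 empty → new chain.
Final buckets:
0: _
1: _
2: _
3: _
4: _
5: 493
6: _
7: 127 -> 991 -> 495 -> 999

4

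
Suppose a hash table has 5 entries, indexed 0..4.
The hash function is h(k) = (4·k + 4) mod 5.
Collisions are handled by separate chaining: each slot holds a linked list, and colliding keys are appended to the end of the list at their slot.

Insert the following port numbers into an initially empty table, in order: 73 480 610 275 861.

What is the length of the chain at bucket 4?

3

73 -> bucket 1
480 -> bucket 4
610 -> bucket 4 (collision)
275 -> bucket 4 (collision)
861 -> bucket 3
Final buckets:
0: -
1: 73
2: -
3: 861
4: 480 -> 610 -> 275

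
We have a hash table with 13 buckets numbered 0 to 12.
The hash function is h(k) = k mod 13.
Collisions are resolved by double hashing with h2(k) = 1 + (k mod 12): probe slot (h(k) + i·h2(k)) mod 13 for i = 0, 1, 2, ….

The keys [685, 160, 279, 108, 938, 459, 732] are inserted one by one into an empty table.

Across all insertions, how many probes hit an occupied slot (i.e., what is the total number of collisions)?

685 hashes to 9; slot 9 is free → place at 9.
160 hashes to 4; slot 4 is free → place at 4.
279 hashes to 6; slot 6 is free → place at 6.
108 hashes to 4, h2=1; 4 taken → place at 5.
938 hashes to 2; slot 2 is free → place at 2.
459 hashes to 4, h2=4; 4 taken → place at 8.
732 hashes to 4, h2=1; 4,5,6 taken → place at 7.
Table: [-, -, 938, -, 160, 108, 279, 732, 459, 685, -, -, -]

5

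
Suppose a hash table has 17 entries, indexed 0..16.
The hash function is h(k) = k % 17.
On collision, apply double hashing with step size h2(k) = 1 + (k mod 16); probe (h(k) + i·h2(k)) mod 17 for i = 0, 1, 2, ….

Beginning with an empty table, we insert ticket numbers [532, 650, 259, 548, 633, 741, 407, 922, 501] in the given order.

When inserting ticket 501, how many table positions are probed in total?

532 hashes to 5; slot 5 is free -> place at 5.
650 hashes to 4; slot 4 is free -> place at 4.
259 hashes to 4, h2=4; 4 taken -> place at 8.
548 hashes to 4, h2=5; 4 taken -> place at 9.
633 hashes to 4, h2=10; 4 taken -> place at 14.
741 hashes to 10; slot 10 is free -> place at 10.
407 hashes to 16; slot 16 is free -> place at 16.
922 hashes to 4, h2=11; 4 taken -> place at 15.
501 hashes to 8, h2=6; 8,14 taken -> place at 3.
Table: [∅, ∅, ∅, 501, 650, 532, ∅, ∅, 259, 548, 741, ∅, ∅, ∅, 633, 922, 407]

3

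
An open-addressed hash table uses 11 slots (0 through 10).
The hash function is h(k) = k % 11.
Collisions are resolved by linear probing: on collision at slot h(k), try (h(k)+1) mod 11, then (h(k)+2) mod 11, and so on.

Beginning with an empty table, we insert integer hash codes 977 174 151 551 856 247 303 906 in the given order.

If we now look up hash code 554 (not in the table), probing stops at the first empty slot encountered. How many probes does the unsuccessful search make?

977: h=9 => slot 9
174: h=9, probe 9,10 => slot 10
151: h=8 => slot 8
551: h=1 => slot 1
856: h=9, probe 9,10,0 => slot 0
247: h=5 => slot 5
303: h=6 => slot 6
906: h=4 => slot 4
Table: [856, 551, -, -, 906, 247, 303, -, 151, 977, 174]
Lookup 554: h=4, probe 4,5,6,7 → slot 7 empty, not found.

4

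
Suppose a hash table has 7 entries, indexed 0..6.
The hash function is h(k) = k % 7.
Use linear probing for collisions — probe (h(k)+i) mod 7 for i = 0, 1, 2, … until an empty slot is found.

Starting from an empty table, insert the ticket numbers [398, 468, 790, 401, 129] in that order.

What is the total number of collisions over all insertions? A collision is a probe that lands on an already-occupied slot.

398: h=6 => slot 6
468: h=6, probe 6,0 => slot 0
790: h=6, probe 6,0,1 => slot 1
401: h=2 => slot 2
129: h=3 => slot 3
Table: [468, 790, 401, 129, ., ., 398]

3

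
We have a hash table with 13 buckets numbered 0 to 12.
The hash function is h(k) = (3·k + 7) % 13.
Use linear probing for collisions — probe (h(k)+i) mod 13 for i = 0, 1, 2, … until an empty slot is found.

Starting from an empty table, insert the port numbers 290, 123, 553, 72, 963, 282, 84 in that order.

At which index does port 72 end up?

3

290 hashes to 6; slot 6 is free -> place at 6.
123 hashes to 12; slot 12 is free -> place at 12.
553 hashes to 2; slot 2 is free -> place at 2.
72 hashes to 2; 2 taken -> place at 3.
963 hashes to 10; slot 10 is free -> place at 10.
282 hashes to 8; slot 8 is free -> place at 8.
84 hashes to 12; 12 taken -> place at 0.
Table: [84, ∅, 553, 72, ∅, ∅, 290, ∅, 282, ∅, 963, ∅, 123]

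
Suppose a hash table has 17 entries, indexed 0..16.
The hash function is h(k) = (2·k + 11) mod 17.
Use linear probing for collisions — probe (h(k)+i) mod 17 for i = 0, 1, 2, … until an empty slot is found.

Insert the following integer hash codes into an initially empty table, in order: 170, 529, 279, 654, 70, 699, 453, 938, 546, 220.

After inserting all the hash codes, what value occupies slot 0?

699

170: h=11 → slot 11
529: h=15 → slot 15
279: h=8 → slot 8
654: h=10 → slot 10
70: h=15, probe 15,16 → slot 16
699: h=15, probe 15,16,0 → slot 0
453: h=16, probe 16,0,1 → slot 1
938: h=0, probe 0,1,2 → slot 2
546: h=15, probe 15,16,0,1,2,3 → slot 3
220: h=9 → slot 9
Table: [699, 453, 938, 546, —, —, —, —, 279, 220, 654, 170, —, —, —, 529, 70]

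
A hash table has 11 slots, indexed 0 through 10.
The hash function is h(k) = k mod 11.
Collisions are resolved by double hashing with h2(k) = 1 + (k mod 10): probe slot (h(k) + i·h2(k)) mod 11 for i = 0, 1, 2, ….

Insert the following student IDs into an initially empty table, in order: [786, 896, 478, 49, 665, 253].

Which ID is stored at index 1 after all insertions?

Insert 786: h=5, slot 5 empty → index 5.
Insert 896: h=5, h2=7, slot 5 occupied → index 1.
Insert 478: h=5, h2=9, slot 5 occupied → index 3.
Insert 49: h=5, h2=10, slot 5 occupied → index 4.
Insert 665: h=5, h2=6, slot 5 occupied → index 0.
Insert 253: h=0, h2=4, slots 0,4 occupied → index 8.
Table: [665, 896, -, 478, 49, 786, -, -, 253, -, -]

896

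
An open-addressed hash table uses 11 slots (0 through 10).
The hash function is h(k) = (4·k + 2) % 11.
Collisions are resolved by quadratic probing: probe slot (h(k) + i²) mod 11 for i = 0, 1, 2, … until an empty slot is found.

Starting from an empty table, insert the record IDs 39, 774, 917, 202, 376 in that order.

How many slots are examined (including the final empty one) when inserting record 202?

39 hashes to 4; slot 4 is free -> place at 4.
774 hashes to 7; slot 7 is free -> place at 7.
917 hashes to 7; 7 taken -> place at 8.
202 hashes to 7; 7,8 taken -> place at 0.
376 hashes to 10; slot 10 is free -> place at 10.
Table: [202, -, -, -, 39, -, -, 774, 917, -, 376]

3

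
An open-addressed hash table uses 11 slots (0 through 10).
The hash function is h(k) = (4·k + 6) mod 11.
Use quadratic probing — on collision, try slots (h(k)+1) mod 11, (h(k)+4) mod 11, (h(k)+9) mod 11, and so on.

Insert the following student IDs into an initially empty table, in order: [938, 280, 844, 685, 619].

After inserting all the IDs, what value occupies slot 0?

938: h=7 → slot 7
280: h=4 → slot 4
844: h=5 → slot 5
685: h=7, probe 7,8 → slot 8
619: h=7, probe 7,8,0 → slot 0
Table: [619, —, —, —, 280, 844, —, 938, 685, —, —]

619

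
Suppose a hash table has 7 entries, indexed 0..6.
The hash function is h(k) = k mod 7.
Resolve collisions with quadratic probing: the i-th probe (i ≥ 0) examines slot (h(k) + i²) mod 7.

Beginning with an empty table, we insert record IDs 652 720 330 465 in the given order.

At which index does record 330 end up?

Insert 652: h=1, slot 1 empty -> index 1.
Insert 720: h=6, slot 6 empty -> index 6.
Insert 330: h=1, slot 1 occupied -> index 2.
Insert 465: h=3, slot 3 empty -> index 3.
Table: [—, 652, 330, 465, —, —, 720]

2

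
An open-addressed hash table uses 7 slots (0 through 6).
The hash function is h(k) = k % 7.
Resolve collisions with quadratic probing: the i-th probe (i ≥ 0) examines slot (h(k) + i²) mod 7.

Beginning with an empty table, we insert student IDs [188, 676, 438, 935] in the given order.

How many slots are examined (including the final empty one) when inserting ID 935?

3

188 hashes to 6; slot 6 is free -> place at 6.
676 hashes to 4; slot 4 is free -> place at 4.
438 hashes to 4; 4 taken -> place at 5.
935 hashes to 4; 4,5 taken -> place at 1.
Table: [_, 935, _, _, 676, 438, 188]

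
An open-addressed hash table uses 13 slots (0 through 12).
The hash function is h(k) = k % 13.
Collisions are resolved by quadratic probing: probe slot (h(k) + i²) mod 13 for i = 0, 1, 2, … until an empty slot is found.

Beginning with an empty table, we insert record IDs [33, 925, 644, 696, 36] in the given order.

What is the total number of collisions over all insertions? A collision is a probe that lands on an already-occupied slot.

33 hashes to 7; slot 7 is free → place at 7.
925 hashes to 2; slot 2 is free → place at 2.
644 hashes to 7; 7 taken → place at 8.
696 hashes to 7; 7,8 taken → place at 11.
36 hashes to 10; slot 10 is free → place at 10.
Table: [—, —, 925, —, —, —, —, 33, 644, —, 36, 696, —]

3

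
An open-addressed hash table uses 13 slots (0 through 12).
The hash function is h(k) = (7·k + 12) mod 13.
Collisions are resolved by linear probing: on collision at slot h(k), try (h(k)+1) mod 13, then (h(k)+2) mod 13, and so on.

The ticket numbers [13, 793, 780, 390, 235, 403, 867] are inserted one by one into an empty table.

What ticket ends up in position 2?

390

13: h=12 => slot 12
793: h=12, probe 12,0 => slot 0
780: h=12, probe 12,0,1 => slot 1
390: h=12, probe 12,0,1,2 => slot 2
235: h=6 => slot 6
403: h=12, probe 12,0,1,2,3 => slot 3
867: h=10 => slot 10
Table: [793, 780, 390, 403, ., ., 235, ., ., ., 867, ., 13]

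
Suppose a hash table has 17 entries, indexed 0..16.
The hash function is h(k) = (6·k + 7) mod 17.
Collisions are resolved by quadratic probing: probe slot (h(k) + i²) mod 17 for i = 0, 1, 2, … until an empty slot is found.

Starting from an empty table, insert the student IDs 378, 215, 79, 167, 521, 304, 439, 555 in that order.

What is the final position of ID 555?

378: h=14 → slot 14
215: h=5 → slot 5
79: h=5, probe 5,6 → slot 6
167: h=6, probe 6,7 → slot 7
521: h=5, probe 5,6,9 → slot 9
304: h=12 → slot 12
439: h=6, probe 6,7,10 → slot 10
555: h=5, probe 5,6,9,14,4 → slot 4
Table: [-, -, -, -, 555, 215, 79, 167, -, 521, 439, -, 304, -, 378, -, -]

4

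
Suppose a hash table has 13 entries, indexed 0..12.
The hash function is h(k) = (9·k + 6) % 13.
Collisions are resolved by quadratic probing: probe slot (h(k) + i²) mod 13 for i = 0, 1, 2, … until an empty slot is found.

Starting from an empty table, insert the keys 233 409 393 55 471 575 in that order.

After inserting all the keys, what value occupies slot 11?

55

233: h=10 => slot 10
409: h=8 => slot 8
393: h=7 => slot 7
55: h=7, probe 7,8,11 => slot 11
471: h=7, probe 7,8,11,3 => slot 3
575: h=7, probe 7,8,11,3,10,6 => slot 6
Table: [—, —, —, 471, —, —, 575, 393, 409, —, 233, 55, —]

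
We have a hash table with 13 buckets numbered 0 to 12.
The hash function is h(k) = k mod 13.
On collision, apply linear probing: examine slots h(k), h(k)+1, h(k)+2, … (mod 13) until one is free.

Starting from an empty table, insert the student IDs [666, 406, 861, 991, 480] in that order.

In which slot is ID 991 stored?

6

666 hashes to 3; slot 3 is free => place at 3.
406 hashes to 3; 3 taken => place at 4.
861 hashes to 3; 3,4 taken => place at 5.
991 hashes to 3; 3,4,5 taken => place at 6.
480 hashes to 12; slot 12 is free => place at 12.
Table: [., ., ., 666, 406, 861, 991, ., ., ., ., ., 480]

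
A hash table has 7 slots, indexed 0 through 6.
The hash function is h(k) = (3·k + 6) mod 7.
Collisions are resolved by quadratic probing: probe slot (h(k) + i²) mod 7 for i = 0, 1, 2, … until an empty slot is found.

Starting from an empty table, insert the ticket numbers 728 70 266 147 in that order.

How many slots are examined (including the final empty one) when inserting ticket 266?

728 hashes to 6; slot 6 is free => place at 6.
70 hashes to 6; 6 taken => place at 0.
266 hashes to 6; 6,0 taken => place at 3.
147 hashes to 6; 6,0,3 taken => place at 1.
Table: [70, 147, -, 266, -, -, 728]

3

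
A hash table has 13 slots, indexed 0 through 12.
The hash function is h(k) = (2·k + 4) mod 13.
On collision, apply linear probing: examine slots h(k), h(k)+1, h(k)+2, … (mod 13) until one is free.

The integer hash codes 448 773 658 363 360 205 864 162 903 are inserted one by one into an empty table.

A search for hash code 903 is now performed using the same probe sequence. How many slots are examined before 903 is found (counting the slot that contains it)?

6

Insert 448: h=3, slot 3 empty -> index 3.
Insert 773: h=3, slot 3 occupied -> index 4.
Insert 658: h=7, slot 7 empty -> index 7.
Insert 363: h=2, slot 2 empty -> index 2.
Insert 360: h=9, slot 9 empty -> index 9.
Insert 205: h=11, slot 11 empty -> index 11.
Insert 864: h=3, slots 3,4 occupied -> index 5.
Insert 162: h=3, slots 3,4,5 occupied -> index 6.
Insert 903: h=3, slots 3,4,5,6,7 occupied -> index 8.
Table: [_, _, 363, 448, 773, 864, 162, 658, 903, 360, _, 205, _]
Lookup 903: h=3, probe 3,4,5,6,7,8 → found at 8.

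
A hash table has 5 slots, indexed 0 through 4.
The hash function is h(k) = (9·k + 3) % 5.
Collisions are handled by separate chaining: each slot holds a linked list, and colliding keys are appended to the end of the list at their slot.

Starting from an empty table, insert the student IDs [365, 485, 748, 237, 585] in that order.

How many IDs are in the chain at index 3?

3

Insert 365: h=3, bucket 3 empty → new chain.
Insert 485: h=3, bucket 3 nonempty → append to chain.
Insert 748: h=0, bucket 0 empty → new chain.
Insert 237: h=1, bucket 1 empty → new chain.
Insert 585: h=3, bucket 3 nonempty → append to chain.
Final buckets:
0: 748
1: 237
2: ∅
3: 365 -> 485 -> 585
4: ∅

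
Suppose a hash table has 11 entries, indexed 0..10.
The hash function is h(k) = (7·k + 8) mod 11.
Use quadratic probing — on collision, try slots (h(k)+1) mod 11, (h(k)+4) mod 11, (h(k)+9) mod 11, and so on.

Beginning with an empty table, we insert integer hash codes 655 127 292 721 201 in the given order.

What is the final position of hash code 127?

655: h=6 -> slot 6
127: h=6, probe 6,7 -> slot 7
292: h=6, probe 6,7,10 -> slot 10
721: h=6, probe 6,7,10,4 -> slot 4
201: h=7, probe 7,8 -> slot 8
Table: [—, —, —, —, 721, —, 655, 127, 201, —, 292]

7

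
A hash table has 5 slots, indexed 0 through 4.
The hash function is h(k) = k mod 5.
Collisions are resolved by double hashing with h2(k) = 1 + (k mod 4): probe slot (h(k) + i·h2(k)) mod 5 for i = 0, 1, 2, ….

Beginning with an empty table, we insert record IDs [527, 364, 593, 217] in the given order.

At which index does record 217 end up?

1

527 hashes to 2; slot 2 is free => place at 2.
364 hashes to 4; slot 4 is free => place at 4.
593 hashes to 3; slot 3 is free => place at 3.
217 hashes to 2, h2=2; 2,4 taken => place at 1.
Table: [-, 217, 527, 593, 364]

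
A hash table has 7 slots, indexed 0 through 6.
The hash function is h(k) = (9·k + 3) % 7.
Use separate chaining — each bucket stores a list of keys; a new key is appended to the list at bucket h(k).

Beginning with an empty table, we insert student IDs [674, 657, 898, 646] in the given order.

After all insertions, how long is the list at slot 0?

Insert 674: h=0, bucket 0 empty → new chain.
Insert 657: h=1, bucket 1 empty → new chain.
Insert 898: h=0, bucket 0 nonempty → append to chain.
Insert 646: h=0, bucket 0 nonempty → append to chain.
Final buckets:
0: 674 -> 898 -> 646
1: 657
2: —
3: —
4: —
5: —
6: —

3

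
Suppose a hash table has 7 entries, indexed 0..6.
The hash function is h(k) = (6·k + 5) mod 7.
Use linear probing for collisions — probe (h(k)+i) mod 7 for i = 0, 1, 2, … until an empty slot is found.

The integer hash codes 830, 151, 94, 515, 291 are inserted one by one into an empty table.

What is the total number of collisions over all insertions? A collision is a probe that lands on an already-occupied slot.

9

Insert 830: h=1, slot 1 empty -> index 1.
Insert 151: h=1, slot 1 occupied -> index 2.
Insert 94: h=2, slot 2 occupied -> index 3.
Insert 515: h=1, slots 1,2,3 occupied -> index 4.
Insert 291: h=1, slots 1,2,3,4 occupied -> index 5.
Table: [_, 830, 151, 94, 515, 291, _]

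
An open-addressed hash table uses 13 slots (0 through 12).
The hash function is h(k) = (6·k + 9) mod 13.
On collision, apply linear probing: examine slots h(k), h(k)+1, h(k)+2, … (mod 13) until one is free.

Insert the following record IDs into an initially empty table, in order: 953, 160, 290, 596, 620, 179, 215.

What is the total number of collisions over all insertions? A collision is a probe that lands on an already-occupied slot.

3

Insert 953: h=7, slot 7 empty → index 7.
Insert 160: h=7, slot 7 occupied → index 8.
Insert 290: h=7, slots 7,8 occupied → index 9.
Insert 596: h=10, slot 10 empty → index 10.
Insert 620: h=11, slot 11 empty → index 11.
Insert 179: h=4, slot 4 empty → index 4.
Insert 215: h=12, slot 12 empty → index 12.
Table: [., ., ., ., 179, ., ., 953, 160, 290, 596, 620, 215]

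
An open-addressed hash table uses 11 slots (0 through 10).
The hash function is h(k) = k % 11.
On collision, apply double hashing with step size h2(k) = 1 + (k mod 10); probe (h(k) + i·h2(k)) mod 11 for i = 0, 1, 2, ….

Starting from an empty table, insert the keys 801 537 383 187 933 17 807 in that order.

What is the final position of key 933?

801: h=9 => slot 9
537: h=9, h2=8, probe 9,6 => slot 6
383: h=9, h2=4, probe 9,2 => slot 2
187: h=0 => slot 0
933: h=9, h2=4, probe 9,2,6,10 => slot 10
17: h=6, h2=8, probe 6,3 => slot 3
807: h=4 => slot 4
Table: [187, ., 383, 17, 807, ., 537, ., ., 801, 933]

10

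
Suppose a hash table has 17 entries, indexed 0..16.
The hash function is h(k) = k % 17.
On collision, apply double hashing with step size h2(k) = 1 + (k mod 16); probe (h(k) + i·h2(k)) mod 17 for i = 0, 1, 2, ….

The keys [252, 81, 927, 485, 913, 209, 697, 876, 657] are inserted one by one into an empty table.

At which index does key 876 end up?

252: h=14 → slot 14
81: h=13 → slot 13
927: h=9 → slot 9
485: h=9, h2=6, probe 9,15 → slot 15
913: h=12 → slot 12
209: h=5 → slot 5
697: h=0 → slot 0
876: h=9, h2=13, probe 9,5,1 → slot 1
657: h=11 → slot 11
Table: [697, 876, —, —, —, 209, —, —, —, 927, —, 657, 913, 81, 252, 485, —]

1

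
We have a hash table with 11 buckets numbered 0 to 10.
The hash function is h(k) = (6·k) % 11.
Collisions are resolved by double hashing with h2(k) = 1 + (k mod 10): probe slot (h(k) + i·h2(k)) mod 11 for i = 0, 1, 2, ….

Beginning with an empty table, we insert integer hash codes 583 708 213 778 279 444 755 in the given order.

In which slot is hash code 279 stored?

1

583: h=0 => slot 0
708: h=2 => slot 2
213: h=2, h2=4, probe 2,6 => slot 6
778: h=4 => slot 4
279: h=2, h2=10, probe 2,1 => slot 1
444: h=2, h2=5, probe 2,7 => slot 7
755: h=9 => slot 9
Table: [583, 279, 708, -, 778, -, 213, 444, -, 755, -]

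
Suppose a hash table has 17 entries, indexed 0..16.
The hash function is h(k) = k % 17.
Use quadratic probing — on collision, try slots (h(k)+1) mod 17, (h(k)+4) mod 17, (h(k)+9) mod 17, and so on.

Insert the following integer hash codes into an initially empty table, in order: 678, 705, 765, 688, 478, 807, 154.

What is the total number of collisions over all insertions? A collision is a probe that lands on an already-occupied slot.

3

678: h=15 → slot 15
705: h=8 → slot 8
765: h=0 → slot 0
688: h=8, probe 8,9 → slot 9
478: h=2 → slot 2
807: h=8, probe 8,9,12 → slot 12
154: h=1 → slot 1
Table: [765, 154, 478, ., ., ., ., ., 705, 688, ., ., 807, ., ., 678, .]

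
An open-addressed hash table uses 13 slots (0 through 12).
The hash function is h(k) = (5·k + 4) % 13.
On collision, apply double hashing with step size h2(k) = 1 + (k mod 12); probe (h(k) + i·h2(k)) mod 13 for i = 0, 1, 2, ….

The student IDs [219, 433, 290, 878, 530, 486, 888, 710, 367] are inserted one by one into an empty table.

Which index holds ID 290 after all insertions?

Insert 219: h=7, slot 7 empty -> index 7.
Insert 433: h=11, slot 11 empty -> index 11.
Insert 290: h=11, h2=3, slot 11 occupied -> index 1.
Insert 878: h=0, slot 0 empty -> index 0.
Insert 530: h=2, slot 2 empty -> index 2.
Insert 486: h=3, slot 3 empty -> index 3.
Insert 888: h=11, h2=1, slot 11 occupied -> index 12.
Insert 710: h=5, slot 5 empty -> index 5.
Insert 367: h=6, slot 6 empty -> index 6.
Table: [878, 290, 530, 486, -, 710, 367, 219, -, -, -, 433, 888]

1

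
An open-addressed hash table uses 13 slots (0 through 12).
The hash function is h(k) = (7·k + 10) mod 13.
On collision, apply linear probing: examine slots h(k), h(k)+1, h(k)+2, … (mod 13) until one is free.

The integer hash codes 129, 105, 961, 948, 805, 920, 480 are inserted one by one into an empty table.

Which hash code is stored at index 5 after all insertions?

129 hashes to 3; slot 3 is free => place at 3.
105 hashes to 4; slot 4 is free => place at 4.
961 hashes to 3; 3,4 taken => place at 5.
948 hashes to 3; 3,4,5 taken => place at 6.
805 hashes to 3; 3,4,5,6 taken => place at 7.
920 hashes to 2; slot 2 is free => place at 2.
480 hashes to 3; 3,4,5,6,7 taken => place at 8.
Table: [∅, ∅, 920, 129, 105, 961, 948, 805, 480, ∅, ∅, ∅, ∅]

961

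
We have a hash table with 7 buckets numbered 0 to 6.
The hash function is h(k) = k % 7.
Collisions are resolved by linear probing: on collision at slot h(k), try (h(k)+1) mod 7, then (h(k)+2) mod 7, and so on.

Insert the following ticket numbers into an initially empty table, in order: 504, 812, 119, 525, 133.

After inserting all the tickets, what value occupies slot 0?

504

504 hashes to 0; slot 0 is free → place at 0.
812 hashes to 0; 0 taken → place at 1.
119 hashes to 0; 0,1 taken → place at 2.
525 hashes to 0; 0,1,2 taken → place at 3.
133 hashes to 0; 0,1,2,3 taken → place at 4.
Table: [504, 812, 119, 525, 133, _, _]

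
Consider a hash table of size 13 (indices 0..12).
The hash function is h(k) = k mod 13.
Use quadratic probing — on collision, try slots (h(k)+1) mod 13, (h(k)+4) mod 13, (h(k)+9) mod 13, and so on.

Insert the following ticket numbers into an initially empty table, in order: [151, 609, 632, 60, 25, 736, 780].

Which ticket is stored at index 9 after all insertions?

632

151: h=8 -> slot 8
609: h=11 -> slot 11
632: h=8, probe 8,9 -> slot 9
60: h=8, probe 8,9,12 -> slot 12
25: h=12, probe 12,0 -> slot 0
736: h=8, probe 8,9,12,4 -> slot 4
780: h=0, probe 0,1 -> slot 1
Table: [25, 780, ., ., 736, ., ., ., 151, 632, ., 609, 60]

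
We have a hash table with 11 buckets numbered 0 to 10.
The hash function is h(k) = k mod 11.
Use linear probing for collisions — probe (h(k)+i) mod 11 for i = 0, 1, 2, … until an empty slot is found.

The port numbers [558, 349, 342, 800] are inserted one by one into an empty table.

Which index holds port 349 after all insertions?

9

558: h=8 => slot 8
349: h=8, probe 8,9 => slot 9
342: h=1 => slot 1
800: h=8, probe 8,9,10 => slot 10
Table: [—, 342, —, —, —, —, —, —, 558, 349, 800]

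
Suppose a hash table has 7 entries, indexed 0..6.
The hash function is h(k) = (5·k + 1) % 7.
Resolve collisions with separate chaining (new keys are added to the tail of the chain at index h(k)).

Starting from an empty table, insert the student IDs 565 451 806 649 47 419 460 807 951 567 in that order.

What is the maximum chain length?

4

565 -> bucket 5
451 -> bucket 2
806 -> bucket 6
649 -> bucket 5 (collision)
47 -> bucket 5 (collision)
419 -> bucket 3
460 -> bucket 5 (collision)
807 -> bucket 4
951 -> bucket 3 (collision)
567 -> bucket 1
Final buckets:
0: .
1: 567
2: 451
3: 419 -> 951
4: 807
5: 565 -> 649 -> 47 -> 460
6: 806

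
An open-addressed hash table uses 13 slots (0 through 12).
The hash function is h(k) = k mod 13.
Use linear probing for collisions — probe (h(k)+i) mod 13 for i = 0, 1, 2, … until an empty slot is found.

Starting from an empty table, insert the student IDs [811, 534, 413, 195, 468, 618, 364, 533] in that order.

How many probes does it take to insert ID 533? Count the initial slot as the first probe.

5

811 hashes to 5; slot 5 is free → place at 5.
534 hashes to 1; slot 1 is free → place at 1.
413 hashes to 10; slot 10 is free → place at 10.
195 hashes to 0; slot 0 is free → place at 0.
468 hashes to 0; 0,1 taken → place at 2.
618 hashes to 7; slot 7 is free → place at 7.
364 hashes to 0; 0,1,2 taken → place at 3.
533 hashes to 0; 0,1,2,3 taken → place at 4.
Table: [195, 534, 468, 364, 533, 811, —, 618, —, —, 413, —, —]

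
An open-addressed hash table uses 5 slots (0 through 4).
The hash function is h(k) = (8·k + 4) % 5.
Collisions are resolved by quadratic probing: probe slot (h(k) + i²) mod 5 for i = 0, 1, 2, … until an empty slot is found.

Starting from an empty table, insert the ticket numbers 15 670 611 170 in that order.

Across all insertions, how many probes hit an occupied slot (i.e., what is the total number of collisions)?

3

15 hashes to 4; slot 4 is free -> place at 4.
670 hashes to 4; 4 taken -> place at 0.
611 hashes to 2; slot 2 is free -> place at 2.
170 hashes to 4; 4,0 taken -> place at 3.
Table: [670, ., 611, 170, 15]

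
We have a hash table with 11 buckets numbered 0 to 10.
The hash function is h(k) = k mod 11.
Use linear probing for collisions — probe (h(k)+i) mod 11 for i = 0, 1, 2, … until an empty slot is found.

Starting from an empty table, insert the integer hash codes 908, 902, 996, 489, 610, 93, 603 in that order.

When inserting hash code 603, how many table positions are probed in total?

Insert 908: h=6, slot 6 empty → index 6.
Insert 902: h=0, slot 0 empty → index 0.
Insert 996: h=6, slot 6 occupied → index 7.
Insert 489: h=5, slot 5 empty → index 5.
Insert 610: h=5, slots 5,6,7 occupied → index 8.
Insert 93: h=5, slots 5,6,7,8 occupied → index 9.
Insert 603: h=9, slot 9 occupied → index 10.
Table: [902, _, _, _, _, 489, 908, 996, 610, 93, 603]

2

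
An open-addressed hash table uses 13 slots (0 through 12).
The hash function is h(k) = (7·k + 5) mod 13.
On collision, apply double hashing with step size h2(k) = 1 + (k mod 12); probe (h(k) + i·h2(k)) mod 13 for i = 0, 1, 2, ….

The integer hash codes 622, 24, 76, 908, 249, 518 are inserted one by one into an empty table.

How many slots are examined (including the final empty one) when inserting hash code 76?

2

Insert 622: h=4, slot 4 empty → index 4.
Insert 24: h=4, h2=1, slot 4 occupied → index 5.
Insert 76: h=4, h2=5, slot 4 occupied → index 9.
Insert 908: h=4, h2=9, slot 4 occupied → index 0.
Insert 249: h=6, slot 6 empty → index 6.
Insert 518: h=4, h2=3, slot 4 occupied → index 7.
Table: [908, -, -, -, 622, 24, 249, 518, -, 76, -, -, -]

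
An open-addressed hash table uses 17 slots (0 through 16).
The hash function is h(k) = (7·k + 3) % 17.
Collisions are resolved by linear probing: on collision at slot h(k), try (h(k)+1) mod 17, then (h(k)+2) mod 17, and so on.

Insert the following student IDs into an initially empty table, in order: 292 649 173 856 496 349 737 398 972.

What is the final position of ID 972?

13

292 hashes to 7; slot 7 is free → place at 7.
649 hashes to 7; 7 taken → place at 8.
173 hashes to 7; 7,8 taken → place at 9.
856 hashes to 11; slot 11 is free → place at 11.
496 hashes to 7; 7,8,9 taken → place at 10.
349 hashes to 15; slot 15 is free → place at 15.
737 hashes to 11; 11 taken → place at 12.
398 hashes to 1; slot 1 is free → place at 1.
972 hashes to 7; 7,8,9,10,11,12 taken → place at 13.
Table: [_, 398, _, _, _, _, _, 292, 649, 173, 496, 856, 737, 972, _, 349, _]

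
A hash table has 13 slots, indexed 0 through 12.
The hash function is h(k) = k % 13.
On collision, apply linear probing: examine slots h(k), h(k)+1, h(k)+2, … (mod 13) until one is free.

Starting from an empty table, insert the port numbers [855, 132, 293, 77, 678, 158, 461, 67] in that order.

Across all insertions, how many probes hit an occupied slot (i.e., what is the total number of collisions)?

6

Insert 855: h=10, slot 10 empty => index 10.
Insert 132: h=2, slot 2 empty => index 2.
Insert 293: h=7, slot 7 empty => index 7.
Insert 77: h=12, slot 12 empty => index 12.
Insert 678: h=2, slot 2 occupied => index 3.
Insert 158: h=2, slots 2,3 occupied => index 4.
Insert 461: h=6, slot 6 empty => index 6.
Insert 67: h=2, slots 2,3,4 occupied => index 5.
Table: [-, -, 132, 678, 158, 67, 461, 293, -, -, 855, -, 77]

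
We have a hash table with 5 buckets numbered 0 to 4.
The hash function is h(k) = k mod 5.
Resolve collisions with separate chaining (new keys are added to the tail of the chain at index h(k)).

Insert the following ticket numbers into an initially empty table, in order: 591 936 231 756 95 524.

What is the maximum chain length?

Insert 591: h=1, bucket 1 empty -> new chain.
Insert 936: h=1, bucket 1 nonempty -> append to chain.
Insert 231: h=1, bucket 1 nonempty -> append to chain.
Insert 756: h=1, bucket 1 nonempty -> append to chain.
Insert 95: h=0, bucket 0 empty -> new chain.
Insert 524: h=4, bucket 4 empty -> new chain.
Final buckets:
0: 95
1: 591 -> 936 -> 231 -> 756
2: —
3: —
4: 524

4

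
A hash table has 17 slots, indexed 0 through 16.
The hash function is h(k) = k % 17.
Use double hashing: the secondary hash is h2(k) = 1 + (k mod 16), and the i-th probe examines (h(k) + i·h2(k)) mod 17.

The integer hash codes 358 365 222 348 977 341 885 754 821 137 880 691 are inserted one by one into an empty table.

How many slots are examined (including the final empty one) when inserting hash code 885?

3

358 hashes to 1; slot 1 is free => place at 1.
365 hashes to 8; slot 8 is free => place at 8.
222 hashes to 1, h2=15; 1 taken => place at 16.
348 hashes to 8, h2=13; 8 taken => place at 4.
977 hashes to 8, h2=2; 8 taken => place at 10.
341 hashes to 1, h2=6; 1 taken => place at 7.
885 hashes to 1, h2=6; 1,7 taken => place at 13.
754 hashes to 6; slot 6 is free => place at 6.
821 hashes to 5; slot 5 is free => place at 5.
137 hashes to 1, h2=10; 1 taken => place at 11.
880 hashes to 13, h2=1; 13 taken => place at 14.
691 hashes to 11, h2=4; 11 taken => place at 15.
Table: [_, 358, _, _, 348, 821, 754, 341, 365, _, 977, 137, _, 885, 880, 691, 222]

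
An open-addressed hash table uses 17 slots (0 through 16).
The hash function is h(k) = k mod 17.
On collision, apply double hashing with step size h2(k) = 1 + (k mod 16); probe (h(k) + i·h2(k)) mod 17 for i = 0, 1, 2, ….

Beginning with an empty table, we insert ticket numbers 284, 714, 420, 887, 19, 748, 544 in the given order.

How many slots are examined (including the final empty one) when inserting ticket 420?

3

Insert 284: h=12, slot 12 empty -> index 12.
Insert 714: h=0, slot 0 empty -> index 0.
Insert 420: h=12, h2=5, slots 12,0 occupied -> index 5.
Insert 887: h=3, slot 3 empty -> index 3.
Insert 19: h=2, slot 2 empty -> index 2.
Insert 748: h=0, h2=13, slot 0 occupied -> index 13.
Insert 544: h=0, h2=1, slot 0 occupied -> index 1.
Table: [714, 544, 19, 887, —, 420, —, —, —, —, —, —, 284, 748, —, —, —]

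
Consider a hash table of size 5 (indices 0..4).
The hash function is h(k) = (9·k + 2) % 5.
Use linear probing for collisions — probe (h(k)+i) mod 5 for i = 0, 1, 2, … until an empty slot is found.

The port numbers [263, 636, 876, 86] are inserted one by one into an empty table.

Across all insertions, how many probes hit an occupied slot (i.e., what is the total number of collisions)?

3

263 hashes to 4; slot 4 is free => place at 4.
636 hashes to 1; slot 1 is free => place at 1.
876 hashes to 1; 1 taken => place at 2.
86 hashes to 1; 1,2 taken => place at 3.
Table: [—, 636, 876, 86, 263]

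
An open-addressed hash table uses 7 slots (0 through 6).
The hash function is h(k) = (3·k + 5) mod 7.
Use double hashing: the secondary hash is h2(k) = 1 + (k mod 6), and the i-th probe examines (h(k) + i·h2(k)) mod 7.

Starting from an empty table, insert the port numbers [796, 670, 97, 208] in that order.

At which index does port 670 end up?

4

Insert 796: h=6, slot 6 empty → index 6.
Insert 670: h=6, h2=5, slot 6 occupied → index 4.
Insert 97: h=2, slot 2 empty → index 2.
Insert 208: h=6, h2=5, slots 6,4,2 occupied → index 0.
Table: [208, ., 97, ., 670, ., 796]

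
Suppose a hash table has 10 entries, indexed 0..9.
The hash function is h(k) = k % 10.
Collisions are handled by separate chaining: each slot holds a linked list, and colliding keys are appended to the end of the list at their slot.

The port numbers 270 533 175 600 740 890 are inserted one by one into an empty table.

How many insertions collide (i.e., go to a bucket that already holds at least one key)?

Insert 270: h=0, bucket 0 empty → new chain.
Insert 533: h=3, bucket 3 empty → new chain.
Insert 175: h=5, bucket 5 empty → new chain.
Insert 600: h=0, bucket 0 nonempty → append to chain.
Insert 740: h=0, bucket 0 nonempty → append to chain.
Insert 890: h=0, bucket 0 nonempty → append to chain.
Final buckets:
0: 270 -> 600 -> 740 -> 890
1: ∅
2: ∅
3: 533
4: ∅
5: 175
6: ∅
7: ∅
8: ∅
9: ∅

3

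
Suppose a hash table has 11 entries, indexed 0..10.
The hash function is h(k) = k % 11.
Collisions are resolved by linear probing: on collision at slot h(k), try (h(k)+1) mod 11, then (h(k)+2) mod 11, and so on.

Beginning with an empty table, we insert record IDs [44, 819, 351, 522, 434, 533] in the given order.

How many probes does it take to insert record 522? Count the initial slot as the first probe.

Insert 44: h=0, slot 0 empty -> index 0.
Insert 819: h=5, slot 5 empty -> index 5.
Insert 351: h=10, slot 10 empty -> index 10.
Insert 522: h=5, slot 5 occupied -> index 6.
Insert 434: h=5, slots 5,6 occupied -> index 7.
Insert 533: h=5, slots 5,6,7 occupied -> index 8.
Table: [44, ., ., ., ., 819, 522, 434, 533, ., 351]

2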